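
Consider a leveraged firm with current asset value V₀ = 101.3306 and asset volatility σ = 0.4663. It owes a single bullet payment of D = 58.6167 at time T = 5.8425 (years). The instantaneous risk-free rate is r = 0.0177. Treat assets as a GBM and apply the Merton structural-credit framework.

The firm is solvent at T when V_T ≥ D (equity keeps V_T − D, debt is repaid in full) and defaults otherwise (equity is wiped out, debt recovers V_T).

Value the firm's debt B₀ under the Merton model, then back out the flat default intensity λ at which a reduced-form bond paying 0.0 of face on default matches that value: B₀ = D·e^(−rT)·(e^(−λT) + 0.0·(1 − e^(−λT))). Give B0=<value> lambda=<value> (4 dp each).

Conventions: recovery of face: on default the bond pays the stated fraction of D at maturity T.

B0=39.5843 lambda=0.0495

Equity is a call on the firm's assets struck at D = 58.6167:
d₁ = [ln(V₀/D) + (r + σ²/2)T] / (σ√T)
   = [ln(101.3306/58.6167) + (0.0177 + 0.5·0.4663²)·5.8425] / (0.4663·√5.8425)
   = [0.547369 + 0.738596] / 1.127106 = 1.140944
d₂ = d₁ − σ√T = 1.140944 − 1.127106 = 0.013838
N(d₁) = 0.873053,  N(d₂) = 0.505520,  e^(−rT) = 0.901755
E₀ = V₀·N(d₁) − D·e^(−rT)·N(d₂)
   = 101.3306·0.873053 − 58.6167·0.901755·0.505520 = 61.746273
B₀ = V₀ − E₀ = 101.3306 − 61.746273 = 39.584327
e^(−λT) = (B₀·e^(rT)/D − 0)/(1 − 0) = (39.5843·1.108948/58.6167 − 0)/1 = 0.74888128
λ = −ln(0.74888128)/5.8425 = 0.049495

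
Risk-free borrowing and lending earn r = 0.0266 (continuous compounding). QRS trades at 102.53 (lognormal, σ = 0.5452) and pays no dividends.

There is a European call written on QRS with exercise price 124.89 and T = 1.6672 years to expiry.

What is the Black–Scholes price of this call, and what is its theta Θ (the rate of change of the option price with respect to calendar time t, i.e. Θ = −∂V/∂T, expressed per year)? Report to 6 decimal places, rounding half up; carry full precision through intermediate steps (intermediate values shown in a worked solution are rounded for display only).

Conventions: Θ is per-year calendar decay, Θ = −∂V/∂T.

σ√T = 0.5452·√1.6672 = 0.703963
d₁ = (ln(S/K) + (r+σ²/2)T) / (σ√T) = (ln(102.53/124.89) + (0.0266+0.5452²/2)·1.6672) / 0.703963 = (-0.197278 + 0.292129) / 0.703963 = 0.134739
d₂ = d₁ − σ√T = 0.134739 − 0.703963 = -0.569224
e^{−rT} = 0.956621
N(d₁) = 0.553591,  N(d₂) = 0.284602
Call price V = S·N(d₁) − K·e^{−rT}·N(d₂) = 56.759683 − 34.002126 = 22.757557
φ(d₁) = (1/√(2π))·e^{−d₁²/2} = 0.395337
Θ = −S·φ(d₁)·σ/(2√T) − r·K·e^{−rT}·N(d₂) = −8.557576 − 0.904457 = -9.462033

price = 22.757557
Θ = -9.462033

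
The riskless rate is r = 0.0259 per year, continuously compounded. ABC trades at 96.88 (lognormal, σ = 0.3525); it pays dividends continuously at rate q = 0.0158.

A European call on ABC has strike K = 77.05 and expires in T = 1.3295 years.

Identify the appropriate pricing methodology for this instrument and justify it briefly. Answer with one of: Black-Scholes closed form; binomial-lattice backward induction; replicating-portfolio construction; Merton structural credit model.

framework: Black-Scholes closed form

Key observation: a European-exercise option on ABC struck at 77.05 — a GBM underlying with constant parameters — admits an analytic price: the data contain no early exercise, no discrete tree, no debt structure.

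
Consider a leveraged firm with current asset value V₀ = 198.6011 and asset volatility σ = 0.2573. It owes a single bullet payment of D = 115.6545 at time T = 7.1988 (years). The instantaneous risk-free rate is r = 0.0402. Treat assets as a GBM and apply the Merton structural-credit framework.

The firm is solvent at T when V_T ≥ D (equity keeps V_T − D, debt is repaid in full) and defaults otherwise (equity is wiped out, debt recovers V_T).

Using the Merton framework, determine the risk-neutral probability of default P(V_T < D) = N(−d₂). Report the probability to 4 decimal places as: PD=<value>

Apply the equity-as-call identities (strike 115.6545, horizon 7.1988 years):
d₁ = [ln(V₀/D) + (r + σ²/2)T] / (σ√T)
   = [ln(198.6011/115.6545) + (0.0402 + 0.5·0.2573²)·7.1988] / (0.2573·√7.1988)
   = [0.540691 + 0.527684] / 0.690351 = 1.547583
d₂ = d₁ − σ√T = 1.547583 − 0.690351 = 0.857232
risk-neutral PD = N(−d₂) = N(-0.857232) = 0.195658

PD=0.1957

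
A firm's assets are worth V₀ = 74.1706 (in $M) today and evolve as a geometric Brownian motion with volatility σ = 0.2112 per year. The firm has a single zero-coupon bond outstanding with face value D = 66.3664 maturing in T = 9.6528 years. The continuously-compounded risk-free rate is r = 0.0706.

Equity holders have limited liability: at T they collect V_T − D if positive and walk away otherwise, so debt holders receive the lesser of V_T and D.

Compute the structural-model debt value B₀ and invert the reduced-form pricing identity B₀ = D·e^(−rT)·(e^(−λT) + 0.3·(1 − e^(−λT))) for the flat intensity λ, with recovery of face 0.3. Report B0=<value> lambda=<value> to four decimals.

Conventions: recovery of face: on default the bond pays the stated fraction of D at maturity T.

Work the structural quantities from V₀ = 74.1706 against face 66.3664:
d₁ = [ln(V₀/D) + (r + σ²/2)T] / (σ√T)
   = [ln(74.1706/66.3664) + (0.0706 + 0.5·0.2112²)·9.6528] / (0.2112·√9.6528)
   = [0.111177 + 0.896771] / 0.656176 = 1.536094
d₂ = d₁ − σ√T = 1.536094 − 0.656176 = 0.879917
N(d₁) = 0.937742,  N(d₂) = 0.810548,  e^(−rT) = 0.505864
E₀ = V₀·N(d₁) − D·e^(−rT)·N(d₂)
   = 74.1706·0.937742 − 66.3664·0.505864·0.810548 = 42.340898
B₀ = V₀ − E₀ = 74.1706 − 42.340898 = 31.829702
e^(−λT) = (B₀·e^(rT)/D − 0.3)/(1 − 0.3) = (31.8297·1.976816/66.3664 − 0.3)/0.7 = 0.92584616
λ = −ln(0.92584616)/9.6528 = 0.007982

B0=31.8297 lambda=0.0080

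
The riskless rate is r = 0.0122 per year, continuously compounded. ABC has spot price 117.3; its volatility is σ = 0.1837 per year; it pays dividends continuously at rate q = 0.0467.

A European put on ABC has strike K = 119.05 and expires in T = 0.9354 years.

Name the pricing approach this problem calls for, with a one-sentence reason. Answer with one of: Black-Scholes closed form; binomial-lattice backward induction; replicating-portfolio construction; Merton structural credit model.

framework: Black-Scholes closed form

Key observation: with ABC following a GBM at constant σ and r, the European put struck at 119.05 prices in closed form — nothing here needs a stepwise model or a balance sheet.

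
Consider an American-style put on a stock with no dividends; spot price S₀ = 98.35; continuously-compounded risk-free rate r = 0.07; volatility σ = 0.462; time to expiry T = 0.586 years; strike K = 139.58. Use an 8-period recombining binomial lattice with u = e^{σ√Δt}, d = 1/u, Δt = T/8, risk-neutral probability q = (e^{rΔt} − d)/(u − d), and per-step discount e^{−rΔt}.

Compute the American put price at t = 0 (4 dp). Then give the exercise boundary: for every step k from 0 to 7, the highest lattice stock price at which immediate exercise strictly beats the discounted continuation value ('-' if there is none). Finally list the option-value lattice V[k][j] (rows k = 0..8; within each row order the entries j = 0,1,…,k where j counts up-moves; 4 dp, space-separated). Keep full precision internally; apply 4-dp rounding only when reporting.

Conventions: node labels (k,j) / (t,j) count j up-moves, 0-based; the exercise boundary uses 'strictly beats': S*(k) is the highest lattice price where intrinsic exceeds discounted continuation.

Δt=0.07325  u=1.13319  d=0.88246  q=0.48928  discount=0.99489
step 8 (expiry): payoffs max(K−S,0) = 103.4104 93.1336 79.9370 62.9909 41.2300 13.2862 0.0000 0.0000 0.0000
step 7: (k=7,j=0): S=40.9872, K−S=98.5928, hold=97.8790 ⇒ V=98.5928 exercise | (k=7,j=1): S=52.6327, K−S=86.9473, hold=86.2335 ⇒ V=86.9473 exercise | (k=7,j=2): S=67.5870, K−S=71.9930, hold=71.2792 ⇒ V=71.9930 exercise | (k=7,j=3): S=86.7902, K−S=52.7898, hold=52.0760 ⇒ V=52.7898 exercise | (k=7,j=4): S=111.4495, K−S=28.1305, hold=27.4166 ⇒ V=28.1305 exercise | (k=7,j=5): S=143.1152, K−S=0.0000, hold=6.7508 ⇒ V=6.7508 continue | (k=7,j=6): S=183.7779, K−S=0.0000, hold=0.0000 ⇒ V=0.0000 continue | (k=7,j=7): S=235.9939, K−S=0.0000, hold=0.0000 ⇒ V=0.0000 continue  boundary S*=111.4495
step 6: (k=6,j=0): S=46.4464, K−S=93.1336, hold=92.4198 ⇒ V=93.1336 exercise | (k=6,j=1): S=59.6430, K−S=79.9370, hold=79.2232 ⇒ V=79.9370 exercise | (k=6,j=2): S=76.5891, K−S=62.9909, hold=62.2771 ⇒ V=62.9909 exercise | (k=6,j=3): S=98.3500, K−S=41.2300, hold=40.5161 ⇒ V=41.2300 exercise | (k=6,j=4): S=126.2938, K−S=13.2862, hold=17.5794 ⇒ V=17.5794 continue | (k=6,j=5): S=162.1771, K−S=0.0000, hold=3.4301 ⇒ V=3.4301 continue | (k=6,j=6): S=208.2558, K−S=0.0000, hold=0.0000 ⇒ V=0.0000 continue  boundary S*=98.3500
step 5: (k=5,j=0): S=52.6327, K−S=86.9473, hold=86.2335 ⇒ V=86.9473 exercise | (k=5,j=1): S=67.5870, K−S=71.9930, hold=71.2792 ⇒ V=71.9930 exercise | (k=5,j=2): S=86.7902, K−S=52.7898, hold=52.0760 ⇒ V=52.7898 exercise | (k=5,j=3): S=111.4495, K−S=28.1305, hold=29.5065 ⇒ V=29.5065 continue | (k=5,j=4): S=143.1152, K−S=0.0000, hold=10.6019 ⇒ V=10.6019 continue | (k=5,j=5): S=183.7779, K−S=0.0000, hold=1.7429 ⇒ V=1.7429 continue  boundary S*=86.7902
step 4: (k=4,j=0): S=59.6430, K−S=79.9370, hold=79.2232 ⇒ V=79.9370 exercise | (k=4,j=1): S=76.5891, K−S=62.9909, hold=62.2771 ⇒ V=62.9909 exercise | (k=4,j=2): S=98.3500, K−S=41.2300, hold=41.1859 ⇒ V=41.2300 exercise | (k=4,j=3): S=126.2938, K−S=13.2862, hold=20.1532 ⇒ V=20.1532 continue | (k=4,j=4): S=162.1771, K−S=0.0000, hold=6.2352 ⇒ V=6.2352 continue  boundary S*=98.3500
step 3: (k=3,j=0): S=67.5870, K−S=71.9930, hold=71.2792 ⇒ V=71.9930 exercise | (k=3,j=1): S=86.7902, K−S=52.7898, hold=52.0760 ⇒ V=52.7898 exercise | (k=3,j=2): S=111.4495, K−S=28.1305, hold=30.7593 ⇒ V=30.7593 continue | (k=3,j=3): S=143.1152, K−S=0.0000, hold=13.2751 ⇒ V=13.2751 continue  boundary S*=86.7902
step 2: (k=2,j=0): S=76.5891, K−S=62.9909, hold=62.2771 ⇒ V=62.9909 exercise | (k=2,j=1): S=98.3500, K−S=41.2300, hold=41.7958 ⇒ V=41.7958 continue | (k=2,j=2): S=126.2938, K−S=13.2862, hold=22.0910 ⇒ V=22.0910 continue  boundary S*=76.5891
step 1: (k=1,j=0): S=86.7902, K−S=52.7898, hold=52.3514 ⇒ V=52.7898 exercise | (k=1,j=1): S=111.4495, K−S=28.1305, hold=31.9901 ⇒ V=31.9901 continue  boundary S*=86.7902
step 0: (k=0,j=0): S=98.3500, K−S=41.2300, hold=42.3949 ⇒ V=42.3949 continue  boundary S*=-

price = 42.3949
boundary = - 86.7902 76.5891 86.7902 98.3500 86.7902 98.3500 111.4495
tree:
42.3949
52.7898 31.9901
62.9909 41.7958 22.0910
71.9930 52.7898 30.7593 13.2751
79.9370 62.9909 41.2300 20.1532 6.2352
86.9473 71.9930 52.7898 29.5065 10.6019 1.7429
93.1336 79.9370 62.9909 41.2300 17.5794 3.4301 0.0000
98.5928 86.9473 71.9930 52.7898 28.1305 6.7508 0.0000 0.0000
103.4104 93.1336 79.9370 62.9909 41.2300 13.2862 0.0000 0.0000 0.0000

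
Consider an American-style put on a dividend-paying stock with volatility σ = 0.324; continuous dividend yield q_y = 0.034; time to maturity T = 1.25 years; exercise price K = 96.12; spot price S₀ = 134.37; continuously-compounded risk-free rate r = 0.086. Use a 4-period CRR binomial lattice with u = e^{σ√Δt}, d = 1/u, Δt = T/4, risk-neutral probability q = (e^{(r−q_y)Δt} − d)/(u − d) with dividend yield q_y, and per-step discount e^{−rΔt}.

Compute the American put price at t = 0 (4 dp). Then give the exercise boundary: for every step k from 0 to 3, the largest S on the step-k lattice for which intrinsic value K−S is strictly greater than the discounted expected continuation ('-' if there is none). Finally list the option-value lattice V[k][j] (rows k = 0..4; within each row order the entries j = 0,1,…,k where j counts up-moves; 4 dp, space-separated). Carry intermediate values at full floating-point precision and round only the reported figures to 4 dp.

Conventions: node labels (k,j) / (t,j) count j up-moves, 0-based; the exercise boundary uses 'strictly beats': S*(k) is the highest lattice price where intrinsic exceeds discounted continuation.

price = 2.5224
boundary = - - - 78.0409
tree:
2.5224
4.8823 0.2982
9.4150 0.6125 0.0000
18.0791 1.2578 0.0000 0.0000
31.0079 2.5833 0.0000 0.0000 0.0000

params: Δt=0.31250 u=1.19856 d=0.83433 q=0.49982 e^(-rΔt)=0.97348
t_4 payoffs: 31.0079 2.5833 0.0000 0.0000 0.0000
t_3: node(3,0) S=78.0409 payoff=18.0791 vs cont=16.3551 → 18.0791 [stop]  node(3,1) S=112.1095 payoff=0.0000 vs cont=1.2578 → 1.2578 [wait]  node(3,2) S=161.0506 payoff=0.0000 vs cont=0.0000 → 0.0000 [wait]  node(3,3) S=231.3569 payoff=0.0000 vs cont=0.0000 → 0.0000 [wait]  ⇒ S*(3)=78.0409
t_2: node(2,0) S=93.5367 payoff=2.5833 vs cont=9.4150 → 9.4150 [wait]  node(2,1) S=134.3700 payoff=0.0000 vs cont=0.6125 → 0.6125 [wait]  node(2,2) S=193.0290 payoff=0.0000 vs cont=0.0000 → 0.0000 [wait]  ⇒ S*(2)=-
t_1: node(1,0) S=112.1095 payoff=0.0000 vs cont=4.8823 → 4.8823 [wait]  node(1,1) S=161.0506 payoff=0.0000 vs cont=0.2982 → 0.2982 [wait]  ⇒ S*(1)=-
t_0: node(0,0) S=134.3700 payoff=0.0000 vs cont=2.5224 → 2.5224 [wait]  ⇒ S*(0)=-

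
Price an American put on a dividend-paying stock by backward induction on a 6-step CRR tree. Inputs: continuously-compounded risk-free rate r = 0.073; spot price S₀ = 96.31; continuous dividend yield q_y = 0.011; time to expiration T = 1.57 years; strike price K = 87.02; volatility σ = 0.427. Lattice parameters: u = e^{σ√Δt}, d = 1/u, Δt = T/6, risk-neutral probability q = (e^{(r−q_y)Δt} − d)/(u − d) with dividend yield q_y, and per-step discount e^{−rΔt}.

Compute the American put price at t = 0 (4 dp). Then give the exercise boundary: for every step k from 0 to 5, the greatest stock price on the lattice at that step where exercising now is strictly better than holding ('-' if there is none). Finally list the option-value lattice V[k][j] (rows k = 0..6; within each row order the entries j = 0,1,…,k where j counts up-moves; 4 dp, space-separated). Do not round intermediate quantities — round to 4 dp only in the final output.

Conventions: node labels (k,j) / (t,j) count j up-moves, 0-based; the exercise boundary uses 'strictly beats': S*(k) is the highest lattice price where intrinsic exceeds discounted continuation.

price = 11.6534
boundary = - - - 50.0137 62.2229 50.0137
tree:
11.6534
17.7591 5.5769
26.1714 9.4551 1.6444
37.0063 15.6079 3.2405 0.0000
46.8198 24.7971 6.3856 0.0000 0.0000
54.7077 37.0063 12.5836 0.0000 0.0000 0.0000
61.0479 46.8198 24.7971 0.0000 0.0000 0.0000 0.0000

params: Δt=0.26167 u=1.24412 d=0.80378 q=0.48275 e^(-rΔt)=0.98108
t_6 payoffs: 61.0479 46.8198 24.7971 0.0000 0.0000 0.0000 0.0000
t_5: node(5,0) S=32.3123 payoff=54.7077 vs cont=53.1541 → 54.7077 [stop]  node(5,1) S=50.0137 payoff=37.0063 vs cont=35.5036 → 37.0063 [stop]  node(5,2) S=77.4124 payoff=9.6076 vs cont=12.5836 → 12.5836 [wait]  node(5,3) S=119.8208 payoff=0.0000 vs cont=0.0000 → 0.0000 [wait]  node(5,4) S=185.4614 payoff=0.0000 vs cont=0.0000 → 0.0000 [wait]  node(5,5) S=287.0615 payoff=0.0000 vs cont=0.0000 → 0.0000 [wait]  ⇒ S*(5)=50.0137
t_4: node(4,0) S=40.2002 payoff=46.8198 vs cont=45.2889 → 46.8198 [stop]  node(4,1) S=62.2229 payoff=24.7971 vs cont=24.7390 → 24.7971 [stop]  node(4,2) S=96.3100 payoff=0.0000 vs cont=6.3856 → 6.3856 [wait]  node(4,3) S=149.0709 payoff=0.0000 vs cont=0.0000 → 0.0000 [wait]  node(4,4) S=230.7354 payoff=0.0000 vs cont=0.0000 → 0.0000 [wait]  ⇒ S*(4)=62.2229
t_3: node(3,0) S=50.0137 payoff=37.0063 vs cont=35.5036 → 37.0063 [stop]  node(3,1) S=77.4124 payoff=9.6076 vs cont=15.6079 → 15.6079 [wait]  node(3,2) S=119.8208 payoff=0.0000 vs cont=3.2405 → 3.2405 [wait]  node(3,3) S=185.4614 payoff=0.0000 vs cont=0.0000 → 0.0000 [wait]  ⇒ S*(3)=50.0137
t_2: node(2,0) S=62.2229 payoff=24.7971 vs cont=26.1714 → 26.1714 [wait]  node(2,1) S=96.3100 payoff=0.0000 vs cont=9.4551 → 9.4551 [wait]  node(2,2) S=149.0709 payoff=0.0000 vs cont=1.6444 → 1.6444 [wait]  ⇒ S*(2)=-
t_1: node(1,0) S=77.4124 payoff=9.6076 vs cont=17.7591 → 17.7591 [wait]  node(1,1) S=119.8208 payoff=0.0000 vs cont=5.5769 → 5.5769 [wait]  ⇒ S*(1)=-
t_0: node(0,0) S=96.3100 payoff=0.0000 vs cont=11.6534 → 11.6534 [wait]  ⇒ S*(0)=-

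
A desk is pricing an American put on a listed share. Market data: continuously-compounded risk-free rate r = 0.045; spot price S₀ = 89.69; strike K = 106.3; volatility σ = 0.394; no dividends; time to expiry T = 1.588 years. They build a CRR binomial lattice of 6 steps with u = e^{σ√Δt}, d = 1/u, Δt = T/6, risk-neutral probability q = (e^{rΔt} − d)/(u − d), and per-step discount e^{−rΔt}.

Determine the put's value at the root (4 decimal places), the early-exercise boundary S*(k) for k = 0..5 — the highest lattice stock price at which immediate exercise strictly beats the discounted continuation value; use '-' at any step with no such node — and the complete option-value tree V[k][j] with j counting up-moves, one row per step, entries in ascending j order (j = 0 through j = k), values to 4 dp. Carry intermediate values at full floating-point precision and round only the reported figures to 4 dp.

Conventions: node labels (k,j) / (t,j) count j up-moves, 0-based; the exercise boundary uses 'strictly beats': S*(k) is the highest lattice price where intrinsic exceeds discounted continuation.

price = 25.5615
boundary = - - 59.7977 48.8264 59.7977 73.2342
tree:
25.5615
35.1101 15.8090
46.5023 23.5902 7.7361
57.4736 33.9203 12.9379 2.2685
66.4320 46.5023 21.0756 4.4050 0.0000
73.7467 57.4736 33.0658 8.5538 0.0000 0.0000
79.7194 66.4320 46.5023 16.6100 0.0000 0.0000 0.0000

Δt=0.26467  u=1.22470  d=0.81653  q=0.47885  discount=0.98816
step 6 (expiry): payoffs max(K−S,0) = 79.7194 66.4320 46.5023 16.6100 0.0000 0.0000 0.0000
step 5: (k=5,j=0): S=32.5533, K−S=73.7467, hold=72.4882 ⇒ V=73.7467 exercise | (k=5,j=1): S=48.8264, K−S=57.4736, hold=56.2151 ⇒ V=57.4736 exercise | (k=5,j=2): S=73.2342, K−S=33.0658, hold=31.8072 ⇒ V=33.0658 exercise | (k=5,j=3): S=109.8434, K−S=0.0000, hold=8.5538 ⇒ V=8.5538 continue | (k=5,j=4): S=164.7531, K−S=0.0000, hold=0.0000 ⇒ V=0.0000 continue | (k=5,j=5): S=247.1118, K−S=0.0000, hold=0.0000 ⇒ V=0.0000 continue  boundary S*=73.2342
step 4: (k=4,j=0): S=39.8680, K−S=66.4320, hold=65.1735 ⇒ V=66.4320 exercise | (k=4,j=1): S=59.7977, K−S=46.5023, hold=45.2438 ⇒ V=46.5023 exercise | (k=4,j=2): S=89.6900, K−S=16.6100, hold=21.0756 ⇒ V=21.0756 continue | (k=4,j=3): S=134.5252, K−S=0.0000, hold=4.4050 ⇒ V=4.4050 continue | (k=4,j=4): S=201.7732, K−S=0.0000, hold=0.0000 ⇒ V=0.0000 continue  boundary S*=59.7977
step 3: (k=3,j=0): S=48.8264, K−S=57.4736, hold=56.2151 ⇒ V=57.4736 exercise | (k=3,j=1): S=73.2342, K−S=33.0658, hold=33.9203 ⇒ V=33.9203 continue | (k=3,j=2): S=109.8434, K−S=0.0000, hold=12.9379 ⇒ V=12.9379 continue | (k=3,j=3): S=164.7531, K−S=0.0000, hold=2.2685 ⇒ V=2.2685 continue  boundary S*=48.8264
step 2: (k=2,j=0): S=59.7977, K−S=46.5023, hold=45.6482 ⇒ V=46.5023 exercise | (k=2,j=1): S=89.6900, K−S=16.6100, hold=23.5902 ⇒ V=23.5902 continue | (k=2,j=2): S=134.5252, K−S=0.0000, hold=7.7361 ⇒ V=7.7361 continue  boundary S*=59.7977
step 1: (k=1,j=0): S=73.2342, K−S=33.0658, hold=35.1101 ⇒ V=35.1101 continue | (k=1,j=1): S=109.8434, K−S=0.0000, hold=15.8090 ⇒ V=15.8090 continue  boundary S*=-
step 0: (k=0,j=0): S=89.6900, K−S=16.6100, hold=25.5615 ⇒ V=25.5615 continue  boundary S*=-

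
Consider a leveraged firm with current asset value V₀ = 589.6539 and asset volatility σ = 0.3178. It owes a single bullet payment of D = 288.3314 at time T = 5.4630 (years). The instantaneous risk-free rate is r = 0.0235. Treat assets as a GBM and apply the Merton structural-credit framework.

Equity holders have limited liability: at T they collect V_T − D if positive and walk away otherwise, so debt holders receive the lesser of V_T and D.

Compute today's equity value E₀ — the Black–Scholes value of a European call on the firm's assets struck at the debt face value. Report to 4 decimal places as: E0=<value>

E0=353.5919

Work the structural quantities from V₀ = 589.6539 against face 288.3314:
d₁ = [ln(V₀/D) + (r + σ²/2)T] / (σ√T)
   = [ln(589.6539/288.3314) + (0.0235 + 0.5·0.3178²)·5.4630] / (0.3178·√5.4630)
   = [0.715425 + 0.404253] / 0.742796 = 1.507384
d₂ = d₁ − σ√T = 1.507384 − 0.742796 = 0.764588
N(d₁) = 0.934144,  N(d₂) = 0.777742,  e^(−rT) = 0.879519
E₀ = V₀·N(d₁) − D·e^(−rT)·N(d₂)
   = 589.6539·0.934144 − 288.3314·0.879519·0.777742 = 353.591878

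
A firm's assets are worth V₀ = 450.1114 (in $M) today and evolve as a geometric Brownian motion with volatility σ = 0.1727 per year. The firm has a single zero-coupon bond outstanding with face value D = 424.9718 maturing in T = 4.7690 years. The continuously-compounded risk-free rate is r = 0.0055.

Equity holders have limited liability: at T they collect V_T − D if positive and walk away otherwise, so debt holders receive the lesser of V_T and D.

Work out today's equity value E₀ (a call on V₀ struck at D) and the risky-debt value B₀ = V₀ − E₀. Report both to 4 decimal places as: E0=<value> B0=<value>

E0=84.2568 B0=365.8546

With assets at 450.1114 and a single debt payment of 424.9718 at 4.7690 years:
d₁ = [ln(V₀/D) + (r + σ²/2)T] / (σ√T)
   = [ln(450.1114/424.9718) + (0.0055 + 0.5·0.1727²)·4.7690] / (0.1727·√4.7690)
   = [0.057472 + 0.097348] / 0.377143 = 0.410508
d₂ = d₁ − σ√T = 0.410508 − 0.377143 = 0.033365
N(d₁) = 0.659283,  N(d₂) = 0.513308,  e^(−rT) = 0.974112
E₀ = V₀·N(d₁) − D·e^(−rT)·N(d₂)
   = 450.1114·0.659283 − 424.9718·0.974112·0.513308 = 84.256765
B₀ = V₀ − E₀ = 450.1114 − 84.256765 = 365.854635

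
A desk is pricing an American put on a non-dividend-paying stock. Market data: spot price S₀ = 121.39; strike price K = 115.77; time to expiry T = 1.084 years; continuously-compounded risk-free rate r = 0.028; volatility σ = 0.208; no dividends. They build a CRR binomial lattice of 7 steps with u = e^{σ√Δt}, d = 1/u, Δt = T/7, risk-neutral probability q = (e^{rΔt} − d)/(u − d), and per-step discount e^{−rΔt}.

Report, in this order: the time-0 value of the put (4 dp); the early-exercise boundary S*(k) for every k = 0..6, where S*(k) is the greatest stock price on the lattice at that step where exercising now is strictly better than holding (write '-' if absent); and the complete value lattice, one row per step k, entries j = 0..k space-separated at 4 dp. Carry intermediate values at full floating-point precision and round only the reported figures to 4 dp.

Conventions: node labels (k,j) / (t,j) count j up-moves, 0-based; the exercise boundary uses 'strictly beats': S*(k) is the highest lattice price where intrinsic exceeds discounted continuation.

Δt=0.15486, u=1.08530, d=0.92141, q=0.50606, disc=e^(-rΔt)=0.99567
k=7 terminal: V=max(K-S,0) → 47.3240 35.1498 20.8103 3.9202 0.0000 0.0000 0.0000 0.0000
k=6: j=0 S=74.2841 intr=41.4859 cont=40.9850 V=41.4859[EX]; j=1 S=87.4967 intr=28.2733 cont=27.7724 V=28.2733[EX]; j=2 S=103.0593 intr=12.7107 cont=12.2098 V=12.7107[EX]; j=3 S=121.3900 intr=0.0000 cont=1.9280 V=1.9280[hold]; j=4 S=142.9811 intr=0.0000 cont=0.0000 V=0.0000[hold]; j=5 S=168.4125 intr=0.0000 cont=0.0000 V=0.0000[hold]; j=6 S=198.3673 intr=0.0000 cont=0.0000 V=0.0000[hold]  S*(6)=103.0593
k=5: j=0 S=80.6202 intr=35.1498 cont=34.6489 V=35.1498[EX]; j=1 S=94.9597 intr=20.8103 cont=20.3094 V=20.8103[EX]; j=2 S=111.8498 intr=3.9202 cont=7.2226 V=7.2226[hold]; j=3 S=131.7440 intr=0.0000 cont=0.9482 V=0.9482[hold]; j=4 S=155.1767 intr=0.0000 cont=0.0000 V=0.0000[hold]; j=5 S=182.7772 intr=0.0000 cont=0.0000 V=0.0000[hold]  S*(5)=94.9597
k=4: j=0 S=87.4967 intr=28.2733 cont=27.7724 V=28.2733[EX]; j=1 S=103.0593 intr=12.7107 cont=13.8738 V=13.8738[hold]; j=2 S=121.3900 intr=0.0000 cont=4.0298 V=4.0298[hold]; j=3 S=142.9811 intr=0.0000 cont=0.4663 V=0.4663[hold]; j=4 S=168.4125 intr=0.0000 cont=0.0000 V=0.0000[hold]  S*(4)=87.4967
k=3: j=0 S=94.9597 intr=20.8103 cont=20.8954 V=20.8954[hold]; j=1 S=111.8498 intr=3.9202 cont=8.8536 V=8.8536[hold]; j=2 S=131.7440 intr=0.0000 cont=2.2168 V=2.2168[hold]; j=3 S=155.1767 intr=0.0000 cont=0.2293 V=0.2293[hold]  S*(3)=-
k=2: j=0 S=103.0593 intr=12.7107 cont=14.7375 V=14.7375[hold]; j=1 S=121.3900 intr=0.0000 cont=5.4712 V=5.4712[hold]; j=2 S=142.9811 intr=0.0000 cont=1.2058 V=1.2058[hold]  S*(2)=-
k=1: j=0 S=111.8498 intr=3.9202 cont=10.0047 V=10.0047[hold]; j=1 S=131.7440 intr=0.0000 cont=3.2983 V=3.2983[hold]  S*(1)=-
k=0: j=0 S=121.3900 intr=0.0000 cont=6.5822 V=6.5822[hold]  S*(0)=-

price = 6.5822
boundary = - - - - 87.4967 94.9597 103.0593
tree:
6.5822
10.0047 3.2983
14.7375 5.4712 1.2058
20.8954 8.8536 2.2168 0.2293
28.2733 13.8738 4.0298 0.4663 0.0000
35.1498 20.8103 7.2226 0.9482 0.0000 0.0000
41.4859 28.2733 12.7107 1.9280 0.0000 0.0000 0.0000
47.3240 35.1498 20.8103 3.9202 0.0000 0.0000 0.0000 0.0000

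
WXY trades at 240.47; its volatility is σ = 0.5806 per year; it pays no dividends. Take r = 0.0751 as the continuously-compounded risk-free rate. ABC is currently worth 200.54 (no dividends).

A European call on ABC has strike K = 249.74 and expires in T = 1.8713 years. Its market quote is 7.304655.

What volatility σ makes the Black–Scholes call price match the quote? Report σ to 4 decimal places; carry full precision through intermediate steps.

At σ = 0.1233 the Black–Scholes value reproduces the quote:
σ√T = 0.1233·√1.8713 = 0.168669
d₁ = (ln(S/K) + (r+σ²/2)T) / (σ√T) = (ln(200.54/249.74) + (0.0751+0.1233²/2)·1.8713) / 0.168669 = (-0.219407 + 0.154759) / 0.168669 = -0.383280
d₂ = d₁ − σ√T = -0.383280 − 0.168669 = -0.551949
e^{−rT} = 0.868894
N(d₁) = 0.350756,  N(d₂) = 0.290492
V = S·N(d₁) − K·e^{−rT}·N(d₂) = 70.340602 − 63.035947 = 7.304655 (matching the quote); vega is positive throughout, so no other σ reproduces this price

sigma = 0.1233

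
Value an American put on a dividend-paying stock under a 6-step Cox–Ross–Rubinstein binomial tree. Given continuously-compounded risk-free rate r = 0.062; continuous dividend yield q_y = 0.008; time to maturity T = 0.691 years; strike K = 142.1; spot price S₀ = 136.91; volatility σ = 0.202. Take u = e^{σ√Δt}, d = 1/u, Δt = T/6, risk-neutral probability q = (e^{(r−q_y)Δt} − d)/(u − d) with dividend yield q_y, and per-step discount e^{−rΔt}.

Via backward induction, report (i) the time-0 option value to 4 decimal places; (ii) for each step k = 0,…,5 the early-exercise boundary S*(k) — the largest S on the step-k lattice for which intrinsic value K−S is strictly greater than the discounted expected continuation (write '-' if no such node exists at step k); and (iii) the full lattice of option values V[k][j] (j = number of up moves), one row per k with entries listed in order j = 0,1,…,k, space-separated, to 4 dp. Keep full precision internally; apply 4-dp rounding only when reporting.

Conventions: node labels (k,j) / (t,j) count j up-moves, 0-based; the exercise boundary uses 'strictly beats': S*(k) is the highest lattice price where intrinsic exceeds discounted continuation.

Δt=0.11517  u=1.07096  d=0.93375  q=0.52833  discount=0.99289
step 6 (expiry): payoffs max(K−S,0) = 51.3583 38.0242 22.7308 5.1900 0.0000 0.0000 0.0000
step 5: (k=5,j=0): S=97.1803, K−S=44.9197, hold=43.9982 ⇒ V=44.9197 exercise | (k=5,j=1): S=111.4605, K−S=30.6395, hold=29.7311 ⇒ V=30.6395 exercise | (k=5,j=2): S=127.8391, K−S=14.2609, hold=13.3676 ⇒ V=14.2609 exercise | (k=5,j=3): S=146.6245, K−S=0.0000, hold=2.4305 ⇒ V=2.4305 continue | (k=5,j=4): S=168.1703, K−S=0.0000, hold=0.0000 ⇒ V=0.0000 continue | (k=5,j=5): S=192.8822, K−S=0.0000, hold=0.0000 ⇒ V=0.0000 continue  boundary S*=127.8391
step 4: (k=4,j=0): S=104.0758, K−S=38.0242, hold=37.1090 ⇒ V=38.0242 exercise | (k=4,j=1): S=119.3692, K−S=22.7308, hold=21.8297 ⇒ V=22.7308 exercise | (k=4,j=2): S=136.9100, K−S=5.1900, hold=7.9535 ⇒ V=7.9535 continue | (k=4,j=3): S=157.0283, K−S=0.0000, hold=1.1382 ⇒ V=1.1382 continue | (k=4,j=4): S=180.1029, K−S=0.0000, hold=0.0000 ⇒ V=0.0000 continue  boundary S*=119.3692
step 3: (k=3,j=0): S=111.4605, K−S=30.6395, hold=29.7311 ⇒ V=30.6395 exercise | (k=3,j=1): S=127.8391, K−S=14.2609, hold=14.8172 ⇒ V=14.8172 continue | (k=3,j=2): S=146.6245, K−S=0.0000, hold=4.3218 ⇒ V=4.3218 continue | (k=3,j=3): S=168.1703, K−S=0.0000, hold=0.5330 ⇒ V=0.5330 continue  boundary S*=111.4605
step 2: (k=2,j=0): S=119.3692, K−S=22.7308, hold=22.1215 ⇒ V=22.7308 exercise | (k=2,j=1): S=136.9100, K−S=5.1900, hold=9.2062 ⇒ V=9.2062 continue | (k=2,j=2): S=157.0283, K−S=0.0000, hold=2.3036 ⇒ V=2.3036 continue  boundary S*=119.3692
step 1: (k=1,j=0): S=127.8391, K−S=14.2609, hold=15.4744 ⇒ V=15.4744 continue | (k=1,j=1): S=146.6245, K−S=0.0000, hold=5.5197 ⇒ V=5.5197 continue  boundary S*=-
step 0: (k=0,j=0): S=136.9100, K−S=5.1900, hold=10.1423 ⇒ V=10.1423 continue  boundary S*=-

price = 10.1423
boundary = - - 119.3692 111.4605 119.3692 127.8391
tree:
10.1423
15.4744 5.5197
22.7308 9.2062 2.3036
30.6395 14.8172 4.3218 0.5330
38.0242 22.7308 7.9535 1.1382 0.0000
44.9197 30.6395 14.2609 2.4305 0.0000 0.0000
51.3583 38.0242 22.7308 5.1900 0.0000 0.0000 0.0000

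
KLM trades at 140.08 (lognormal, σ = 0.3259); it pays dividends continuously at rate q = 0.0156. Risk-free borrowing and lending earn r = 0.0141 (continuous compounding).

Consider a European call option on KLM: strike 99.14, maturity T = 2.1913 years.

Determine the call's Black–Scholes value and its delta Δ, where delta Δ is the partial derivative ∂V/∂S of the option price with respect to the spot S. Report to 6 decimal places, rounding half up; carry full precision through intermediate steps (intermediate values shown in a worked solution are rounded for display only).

price = 46.856483
Δ = 0.801317

σ√T = 0.3259·√2.1913 = 0.482431
d₁ = (ln(S/K) + (r−q+σ²/2)T) / (σ√T) = (ln(140.08/99.14) + (0.0141−0.0156+0.3259²/2)·2.1913) / 0.482431 = (0.345681 + 0.113083) / 0.482431 = 0.950941
d₂ = d₁ − σ√T = 0.950941 − 0.482431 = 0.468510
e^{−rT} = 0.969575
e^{−qT} = 0.966393
N(d₁) = 0.829183,  N(d₂) = 0.680290
Call price V = S·e^{−qT}·N(d₁) − K·e^{−rT}·N(d₂) = 112.248469 − 65.391986 = 46.856483
Δ = e^{−qT}·N(d₁) = 0.801317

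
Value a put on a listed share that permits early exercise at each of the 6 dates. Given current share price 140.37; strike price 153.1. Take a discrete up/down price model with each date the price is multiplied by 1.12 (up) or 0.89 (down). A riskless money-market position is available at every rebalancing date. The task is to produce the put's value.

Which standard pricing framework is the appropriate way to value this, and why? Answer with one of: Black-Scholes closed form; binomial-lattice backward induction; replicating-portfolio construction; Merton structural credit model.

framework: binomial-lattice backward induction

Key observation: an American put (K = 153.1, S₀ = 140.37) on a 6-date tree has no closed form — the optimal stopping decision is embedded and must be resolved recursively from expiry.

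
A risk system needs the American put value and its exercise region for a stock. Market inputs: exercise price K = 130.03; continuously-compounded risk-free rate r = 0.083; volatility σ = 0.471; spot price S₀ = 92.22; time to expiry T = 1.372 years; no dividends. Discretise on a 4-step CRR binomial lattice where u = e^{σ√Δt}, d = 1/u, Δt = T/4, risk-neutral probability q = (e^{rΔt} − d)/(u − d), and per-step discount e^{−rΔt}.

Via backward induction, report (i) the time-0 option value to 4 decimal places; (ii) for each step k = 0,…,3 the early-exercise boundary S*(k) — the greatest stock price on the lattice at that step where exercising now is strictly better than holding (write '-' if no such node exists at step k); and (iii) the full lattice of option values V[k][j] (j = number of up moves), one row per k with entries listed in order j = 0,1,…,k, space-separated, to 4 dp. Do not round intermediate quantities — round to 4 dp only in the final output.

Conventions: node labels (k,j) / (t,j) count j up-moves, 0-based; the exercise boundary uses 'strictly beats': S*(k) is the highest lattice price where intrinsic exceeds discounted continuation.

Δt=0.34300  u=1.31765  d=0.75893  q=0.48316  discount=0.97193
step 4 (expiry): payoffs max(K−S,0) = 99.4364 76.9137 37.8100 0.0000 0.0000
step 3: (k=3,j=0): S=40.3115, K−S=89.7185, hold=86.0689 ⇒ V=89.7185 exercise | (k=3,j=1): S=69.9884, K−S=60.0416, hold=56.3919 ⇒ V=60.0416 exercise | (k=3,j=2): S=121.5133, K−S=8.5167, hold=18.9933 ⇒ V=18.9933 continue | (k=3,j=3): S=210.9703, K−S=0.0000, hold=0.0000 ⇒ V=0.0000 continue  boundary S*=69.9884
step 2: (k=2,j=0): S=53.1163, K−S=76.9137, hold=73.2641 ⇒ V=76.9137 exercise | (k=2,j=1): S=92.2200, K−S=37.8100, hold=39.0802 ⇒ V=39.0802 continue | (k=2,j=2): S=160.1115, K−S=0.0000, hold=9.5410 ⇒ V=9.5410 continue  boundary S*=53.1163
step 1: (k=1,j=0): S=69.9884, K−S=60.0416, hold=56.9884 ⇒ V=60.0416 exercise | (k=1,j=1): S=121.5133, K−S=8.5167, hold=24.1117 ⇒ V=24.1117 continue  boundary S*=69.9884
step 0: (k=0,j=0): S=92.2200, K−S=37.8100, hold=41.4838 ⇒ V=41.4838 continue  boundary S*=-

price = 41.4838
boundary = - 69.9884 53.1163 69.9884
tree:
41.4838
60.0416 24.1117
76.9137 39.0802 9.5410
89.7185 60.0416 18.9933 0.0000
99.4364 76.9137 37.8100 0.0000 0.0000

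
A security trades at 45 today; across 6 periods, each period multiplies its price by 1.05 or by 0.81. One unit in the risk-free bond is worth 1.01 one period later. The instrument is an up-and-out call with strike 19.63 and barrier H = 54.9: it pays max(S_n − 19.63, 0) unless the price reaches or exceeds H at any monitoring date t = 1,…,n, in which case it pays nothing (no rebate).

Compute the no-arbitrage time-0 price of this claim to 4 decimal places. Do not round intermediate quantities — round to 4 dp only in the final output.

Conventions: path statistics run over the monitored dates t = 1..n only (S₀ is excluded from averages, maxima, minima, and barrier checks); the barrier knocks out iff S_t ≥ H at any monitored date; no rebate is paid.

price = 11.9807

Under the martingale measure an up-move has probability p* = 0.8333; value the claim as the probability-weighted average of per-path payoffs, discounted 6 periods at R = 1.01.
Enumerate all 2^6 = 64 price paths (U = up ×1.05, D = down ×0.81); each path with k up-moves has probability p*^k·(1−p*)^(6−k).
DDDDDD: M=36.4500, payoff=0.0000, prob=0.000021
UDDDDD: M=47.2500, payoff=0.0000, prob=0.000107
DUDDDD: M=38.2725, payoff=0.0000, prob=0.000107
UUDDDD: M=49.6125, payoff=1.7266, prob=0.000536
DDUDDD: M=36.4500, payoff=0.0000, prob=0.000107
UDUDDD: M=47.2500, payoff=1.7266, prob=0.000536
DUUDDD: M=40.1861, payoff=1.7266, prob=0.000536
UUUDDD: M=52.0931, payoff=8.0544, prob=0.002679
DDDUDD: M=36.4500, payoff=0.0000, prob=0.000107
UDDUDD: M=47.2500, payoff=1.7266, prob=0.000536
DUDUDD: M=38.2725, payoff=1.7266, prob=0.000536
UUDUDD: M=49.6125, payoff=8.0544, prob=0.002679
DDUUDD: M=36.4500, payoff=1.7266, prob=0.000536
UDUUDD: M=47.2500, payoff=8.0544, prob=0.002679
DUUUDD: M=42.1954, payoff=8.0544, prob=0.002679
UUUUDD: M=54.6978, payoff=16.2572, prob=0.013396
DDDDUD: M=36.4500, payoff=0.0000, prob=0.000107
UDDDUD: M=47.2500, payoff=1.7266, prob=0.000536
DUDDUD: M=38.2725, payoff=1.7266, prob=0.000536
UUDDUD: M=49.6125, payoff=8.0544, prob=0.002679
DDUDUD: M=36.4500, payoff=1.7266, prob=0.000536
UDUDUD: M=47.2500, payoff=8.0544, prob=0.002679
DUUDUD: M=40.1861, payoff=8.0544, prob=0.002679
UUUDUD: M=52.0931, payoff=16.2572, prob=0.013396
DDDUUD: M=36.4500, payoff=1.7266, prob=0.000536
UDDUUD: M=47.2500, payoff=8.0544, prob=0.002679
DUDUUD: M=38.2725, payoff=8.0544, prob=0.002679
UUDUUD: M=49.6125, payoff=16.2572, prob=0.013396
DDUUUD: M=36.4500, payoff=8.0544, prob=0.002679
UDUUUD: M=47.2500, payoff=16.2572, prob=0.013396
DUUUUD: M=44.3052, payoff=16.2572, prob=0.013396
UUUUUD: M=57.4327, payoff=0.0000, prob=0.066980
DDDDDU: M=36.4500, payoff=0.0000, prob=0.000107
UDDDDU: M=47.2500, payoff=1.7266, prob=0.000536
DUDDDU: M=38.2725, payoff=1.7266, prob=0.000536
UUDDDU: M=49.6125, payoff=8.0544, prob=0.002679
DDUDDU: M=36.4500, payoff=1.7266, prob=0.000536
UDUDDU: M=47.2500, payoff=8.0544, prob=0.002679
DUUDDU: M=40.1861, payoff=8.0544, prob=0.002679
UUUDDU: M=52.0931, payoff=16.2572, prob=0.013396
DDDUDU: M=36.4500, payoff=1.7266, prob=0.000536
UDDUDU: M=47.2500, payoff=8.0544, prob=0.002679
DUDUDU: M=38.2725, payoff=8.0544, prob=0.002679
UUDUDU: M=49.6125, payoff=16.2572, prob=0.013396
DDUUDU: M=36.4500, payoff=8.0544, prob=0.002679
UDUUDU: M=47.2500, payoff=16.2572, prob=0.013396
DUUUDU: M=42.1954, payoff=16.2572, prob=0.013396
UUUUDU: M=54.6978, payoff=26.8905, prob=0.066980
DDDDUU: M=36.4500, payoff=1.7266, prob=0.000536
UDDDUU: M=47.2500, payoff=8.0544, prob=0.002679
DUDDUU: M=38.2725, payoff=8.0544, prob=0.002679
UUDDUU: M=49.6125, payoff=16.2572, prob=0.013396
DDUDUU: M=36.4500, payoff=8.0544, prob=0.002679
UDUDUU: M=47.2500, payoff=16.2572, prob=0.013396
DUUDUU: M=40.1861, payoff=16.2572, prob=0.013396
UUUDUU: M=52.0931, payoff=26.8905, prob=0.066980
DDDUUU: M=36.4500, payoff=8.0544, prob=0.002679
UDDUUU: M=47.2500, payoff=16.2572, prob=0.013396
DUDUUU: M=38.2725, payoff=16.2572, prob=0.013396
UUDUUU: M=49.6125, payoff=26.8905, prob=0.066980
DDUUUU: M=36.4500, payoff=16.2572, prob=0.013396
UDUUUU: M=47.2500, payoff=26.8905, prob=0.066980
DUUUUU: M=46.5205, payoff=26.8905, prob=0.066980
UUUUUU: M=60.3043, payoff=0.0000, prob=0.334898
Price = Σ prob·payoff / R^6 = 12.717729 / 1.061520 = 11.9807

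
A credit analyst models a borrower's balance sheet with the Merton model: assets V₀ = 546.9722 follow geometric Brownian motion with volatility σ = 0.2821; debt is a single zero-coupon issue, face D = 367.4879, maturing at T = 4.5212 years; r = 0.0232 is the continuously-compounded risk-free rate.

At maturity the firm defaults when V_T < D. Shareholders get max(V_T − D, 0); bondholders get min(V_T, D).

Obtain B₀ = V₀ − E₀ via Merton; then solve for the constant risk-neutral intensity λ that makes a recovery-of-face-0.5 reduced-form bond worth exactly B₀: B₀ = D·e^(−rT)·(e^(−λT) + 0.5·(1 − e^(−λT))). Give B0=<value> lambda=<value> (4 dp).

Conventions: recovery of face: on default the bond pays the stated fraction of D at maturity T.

B0=302.9760 lambda=0.0409

Work the structural quantities from V₀ = 546.9722 against face 367.4879:
d₁ = [ln(V₀/D) + (r + σ²/2)T] / (σ√T)
   = [ln(546.9722/367.4879) + (0.0232 + 0.5·0.2821²)·4.5212] / (0.2821·√4.5212)
   = [0.397708 + 0.284791] / 0.599832 = 1.137816
d₂ = d₁ − σ√T = 1.137816 − 0.599832 = 0.537983
N(d₁) = 0.872401,  N(d₂) = 0.704706,  e^(−rT) = 0.900422
E₀ = V₀·N(d₁) − D·e^(−rT)·N(d₂)
   = 546.9722·0.872401 − 367.4879·0.900422·0.704706 = 243.996248
B₀ = V₀ − E₀ = 546.9722 − 243.996248 = 302.975952
e^(−λT) = (B₀·e^(rT)/D − 0.5)/(1 − 0.5) = (302.9760·1.110590/367.4879 − 0.5)/0.5 = 0.83125628
λ = −ln(0.83125628)/4.5212 = 0.040878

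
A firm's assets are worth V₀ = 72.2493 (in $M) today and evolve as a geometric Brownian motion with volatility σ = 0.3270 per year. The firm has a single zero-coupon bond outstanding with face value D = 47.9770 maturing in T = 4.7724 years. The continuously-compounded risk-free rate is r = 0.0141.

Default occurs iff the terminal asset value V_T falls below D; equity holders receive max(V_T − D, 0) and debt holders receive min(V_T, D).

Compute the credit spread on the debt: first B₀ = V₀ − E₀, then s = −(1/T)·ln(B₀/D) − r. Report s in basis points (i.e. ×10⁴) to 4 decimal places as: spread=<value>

spread=296.8874

Apply the equity-as-call identities (strike 47.9770, horizon 4.7724 years):
d₁ = [ln(V₀/D) + (r + σ²/2)T] / (σ√T)
   = [ln(72.2493/47.9770) + (0.0141 + 0.5·0.3270²)·4.7724] / (0.3270·√4.7724)
   = [0.409401 + 0.322445] / 0.714358 = 1.024480
d₂ = d₁ − σ√T = 1.024480 − 0.714358 = 0.310121
N(d₁) = 0.847196,  N(d₂) = 0.621766,  e^(−rT) = 0.934923
E₀ = V₀·N(d₁) − D·e^(−rT)·N(d₂)
   = 72.2493·0.847196 − 47.9770·0.934923·0.621766 = 33.320110
B₀ = V₀ − E₀ = 72.2493 − 33.320110 = 38.929190
spread = −(1/T)·ln(B₀/D) − r = −(1/4.7724)·ln(38.929190/47.9770) − 0.0141 = 0.02968874
in basis points: 0.02968874 × 10⁴ = 296.8874 bp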